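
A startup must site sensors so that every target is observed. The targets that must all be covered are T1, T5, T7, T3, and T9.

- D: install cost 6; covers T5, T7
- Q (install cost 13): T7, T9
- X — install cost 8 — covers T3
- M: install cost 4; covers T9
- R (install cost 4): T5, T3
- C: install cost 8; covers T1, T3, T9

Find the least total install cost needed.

Choose D and C: together they cover T1, T5, T7, T3, T9 — every target.
Total install cost: 6 + 8 = 14.

14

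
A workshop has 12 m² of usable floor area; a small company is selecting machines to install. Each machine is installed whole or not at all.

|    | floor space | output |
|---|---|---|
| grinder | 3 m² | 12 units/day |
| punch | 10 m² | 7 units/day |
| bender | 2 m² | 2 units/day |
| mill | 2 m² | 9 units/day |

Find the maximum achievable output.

Allowing fractional choices, the relaxed optimum would be about 26.5, but machines are indivisible.
grinder + bender + mill: floor space 3 + 2 + 2 = 7 ≤ 12, output 12 + 2 + 9 = 23.
grinder + mill: floor space 3 + 2 = 5 ≤ 12, output 12 + 9 = 21.
punch + mill: floor space 10 + 2 = 12 ≤ 12, output 7 + 9 = 16.
Best is grinder, bender, and mill with total output 23.

23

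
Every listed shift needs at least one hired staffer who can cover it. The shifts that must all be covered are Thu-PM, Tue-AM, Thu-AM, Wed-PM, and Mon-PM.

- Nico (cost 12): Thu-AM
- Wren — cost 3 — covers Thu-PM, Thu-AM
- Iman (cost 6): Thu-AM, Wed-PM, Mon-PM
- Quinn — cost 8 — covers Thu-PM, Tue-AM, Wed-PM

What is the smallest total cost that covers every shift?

This is an integer covering problem.
Choose Iman and Quinn: together they cover Thu-PM, Tue-AM, Thu-AM, Wed-PM, Mon-PM — every shift.
Total cost: 6 + 8 = 14.

14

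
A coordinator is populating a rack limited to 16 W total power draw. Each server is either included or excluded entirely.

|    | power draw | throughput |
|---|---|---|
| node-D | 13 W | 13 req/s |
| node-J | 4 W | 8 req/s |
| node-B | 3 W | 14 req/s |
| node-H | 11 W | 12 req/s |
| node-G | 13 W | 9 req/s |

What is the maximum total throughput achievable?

27

Take node-D and node-B: power draw 13 + 3 = 16 ≤ 16, throughput 13 + 14 = 27.
No other feasible combination does better.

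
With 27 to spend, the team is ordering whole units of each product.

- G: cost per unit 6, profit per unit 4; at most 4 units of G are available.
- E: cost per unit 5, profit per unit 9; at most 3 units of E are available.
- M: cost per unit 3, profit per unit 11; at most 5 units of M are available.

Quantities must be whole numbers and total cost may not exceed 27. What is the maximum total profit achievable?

73

M has the best ratio (11/3); taking only M gives at most 5×11 = 55 (stopped by the supply cap of 5).
Mixing does better — 2×E and 5×M: cost 25 ≤ 27, profit 2·9 + 5·11 = 73.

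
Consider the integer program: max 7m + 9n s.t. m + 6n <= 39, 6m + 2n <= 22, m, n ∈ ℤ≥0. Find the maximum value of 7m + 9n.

61

Relaxing integrality, the LP optimum is 67.24 at (m,n) = (1.59, 6.24), which is not an integer point.
(m,n)=(1,6): 1·1+6·6=37≤39, 6·1+2·6=18≤22, objective 61.
(m,n)=(2,5): 1·2+6·5=32≤39, 6·2+2·5=22≤22, objective 59.
(m,n)=(0,6): 1·0+6·6=36≤39, 6·0+2·6=12≤22, objective 54.
(m,n)=(1,5): 1·1+6·5=31≤39, 6·1+2·5=16≤22, objective 52.
The best lattice point is (1,6), giving 61.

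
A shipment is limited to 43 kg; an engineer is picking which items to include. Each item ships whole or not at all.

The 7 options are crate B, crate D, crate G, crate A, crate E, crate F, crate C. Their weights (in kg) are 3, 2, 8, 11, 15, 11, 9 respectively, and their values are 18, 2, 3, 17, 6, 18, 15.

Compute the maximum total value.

71

Allowing fractional choices, the relaxed optimum would be about 72.8, but items are indivisible.
crate B + crate G + crate A + crate F + crate C: weight 3 + 8 + 11 + 11 + 9 = 42 ≤ 43, value 18 + 3 + 17 + 18 + 15 = 71.
crate B + crate D + crate A + crate F + crate C: weight 3 + 2 + 11 + 11 + 9 = 36 ≤ 43, value 18 + 2 + 17 + 18 + 15 = 70.
Best is crate B, crate G, crate A, crate F, and crate C with total value 71.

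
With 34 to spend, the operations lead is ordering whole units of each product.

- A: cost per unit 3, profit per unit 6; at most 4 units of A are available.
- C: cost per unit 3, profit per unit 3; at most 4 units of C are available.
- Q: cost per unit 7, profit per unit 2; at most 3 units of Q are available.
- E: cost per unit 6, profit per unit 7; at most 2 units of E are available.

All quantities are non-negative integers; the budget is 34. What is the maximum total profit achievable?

Take 4×A, 3×C, and 2×E: cost 33 ≤ 34, profit 4·6 + 3·3 + 2·7 = 47.
A has the best ratio (6/3) and is taken to its limit of 4; remaining capacity is filled optimally with the others.

47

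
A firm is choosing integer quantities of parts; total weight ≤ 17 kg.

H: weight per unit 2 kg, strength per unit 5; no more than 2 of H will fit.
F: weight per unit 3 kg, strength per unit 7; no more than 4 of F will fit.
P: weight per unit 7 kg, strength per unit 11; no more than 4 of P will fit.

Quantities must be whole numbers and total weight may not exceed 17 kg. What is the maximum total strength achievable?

This is a bounded integer knapsack.
2×H, 2×F, and 1×P: weight 17 ≤ 17, strength 2·5 + 2·7 + 1·11 = 35.
2×H and 4×F: weight 16 ≤ 17, strength 2·5 + 4·7 = 38.
Best is 38.

38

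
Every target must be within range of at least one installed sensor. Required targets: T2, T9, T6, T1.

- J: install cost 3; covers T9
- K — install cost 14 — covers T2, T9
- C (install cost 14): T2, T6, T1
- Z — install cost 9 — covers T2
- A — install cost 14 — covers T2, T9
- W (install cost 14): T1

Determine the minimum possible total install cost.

17

Choose J and C: together they cover T2, T9, T6, T1 — every target.
Total install cost: 3 + 14 = 17.
No cover costs less than 17.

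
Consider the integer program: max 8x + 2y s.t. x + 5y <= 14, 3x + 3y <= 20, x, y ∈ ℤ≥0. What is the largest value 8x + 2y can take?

48

The continuous relaxation peaks at (6.67, 0) with value 53.33; rounding to a feasible lattice point costs some objective.
(x,y)=(6,0): 1·6+5·0=6≤14, 3·6+3·0=18≤20, objective 48.
(x,y)=(5,1): 1·5+5·1=10≤14, 3·5+3·1=18≤20, objective 42.
The best lattice point is (6,0), giving 48.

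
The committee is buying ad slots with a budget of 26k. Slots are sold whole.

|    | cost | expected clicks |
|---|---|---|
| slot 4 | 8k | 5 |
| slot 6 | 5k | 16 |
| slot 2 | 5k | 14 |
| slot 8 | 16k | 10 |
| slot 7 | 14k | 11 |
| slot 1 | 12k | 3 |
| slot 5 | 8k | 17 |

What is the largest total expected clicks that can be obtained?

This is a 0-1 knapsack instance.
slot 4 + slot 6 + slot 2 + slot 5: cost 8 + 5 + 5 + 8 = 26 ≤ 26, expected clicks 5 + 16 + 14 + 17 = 52.
slot 6 + slot 2 + slot 5: cost 5 + 5 + 8 = 18 ≤ 26, expected clicks 16 + 14 + 17 = 47.
slot 6 + slot 2 + slot 7: cost 5 + 5 + 14 = 24 ≤ 26, expected clicks 16 + 14 + 11 = 41.
Best is slot 4, slot 6, slot 2, and slot 5 with total expected clicks 52.

52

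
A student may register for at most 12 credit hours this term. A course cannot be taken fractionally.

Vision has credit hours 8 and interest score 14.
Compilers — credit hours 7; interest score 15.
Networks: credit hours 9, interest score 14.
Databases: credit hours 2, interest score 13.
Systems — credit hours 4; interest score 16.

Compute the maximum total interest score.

31

Allowing fractional choices, the relaxed optimum would be about 41.9, but courses are indivisible.
Vision + Systems: credit hours 8 + 4 = 12 ≤ 12, interest score 14 + 16 = 30.
Compilers + Systems: credit hours 7 + 4 = 11 ≤ 12, interest score 15 + 16 = 31.
Best is Compilers and Systems with total interest score 31.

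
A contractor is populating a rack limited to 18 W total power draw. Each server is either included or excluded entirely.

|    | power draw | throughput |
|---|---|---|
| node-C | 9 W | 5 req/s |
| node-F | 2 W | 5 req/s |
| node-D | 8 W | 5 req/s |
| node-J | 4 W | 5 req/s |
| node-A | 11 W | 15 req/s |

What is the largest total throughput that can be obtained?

25

Allowing fractional choices, the relaxed optimum would be about 25.6, but servers are indivisible.
node-F + node-J + node-A: power draw 2 + 4 + 11 = 17 ≤ 18, throughput 5 + 5 + 15 = 25.
node-F + node-A: power draw 2 + 11 = 13 ≤ 18, throughput 5 + 15 = 20.
Best is node-F, node-J, and node-A with total throughput 25.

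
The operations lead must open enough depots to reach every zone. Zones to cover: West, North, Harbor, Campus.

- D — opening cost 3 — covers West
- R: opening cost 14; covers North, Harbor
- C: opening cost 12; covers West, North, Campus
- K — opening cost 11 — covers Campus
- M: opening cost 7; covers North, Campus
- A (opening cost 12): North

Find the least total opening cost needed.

24

Choose D, R, and M: together they cover West, North, Harbor, Campus — every zone.
Total opening cost: 3 + 14 + 7 = 24.
No cover costs less than 24.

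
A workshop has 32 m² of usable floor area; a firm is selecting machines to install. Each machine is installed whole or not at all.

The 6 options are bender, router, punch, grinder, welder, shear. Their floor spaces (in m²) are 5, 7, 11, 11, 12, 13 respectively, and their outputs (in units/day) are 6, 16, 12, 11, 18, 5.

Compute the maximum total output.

This is an integer program with binary decision variables.
Allowing fractional choices, the relaxed optimum would be about 48.7, but machines are indivisible.
bender + router + welder: floor space 5 + 7 + 12 = 24 ≤ 32, output 6 + 16 + 18 = 40.
router + punch + welder: floor space 7 + 11 + 12 = 30 ≤ 32, output 16 + 12 + 18 = 46.
router + grinder + welder: floor space 7 + 11 + 12 = 30 ≤ 32, output 16 + 11 + 18 = 45.
Best is router, punch, and welder with total output 46.

46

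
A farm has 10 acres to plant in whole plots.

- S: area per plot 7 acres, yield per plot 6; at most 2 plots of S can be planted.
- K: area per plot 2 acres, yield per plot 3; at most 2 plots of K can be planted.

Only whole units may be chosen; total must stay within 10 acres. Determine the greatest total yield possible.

K has the best ratio (3/2); taking only K gives at most 2×3 = 6 (stopped by the supply cap of 2).
Mixing does better — 1×S and 1×K: area 9 ≤ 10, yield 1·6 + 1·3 = 9.

9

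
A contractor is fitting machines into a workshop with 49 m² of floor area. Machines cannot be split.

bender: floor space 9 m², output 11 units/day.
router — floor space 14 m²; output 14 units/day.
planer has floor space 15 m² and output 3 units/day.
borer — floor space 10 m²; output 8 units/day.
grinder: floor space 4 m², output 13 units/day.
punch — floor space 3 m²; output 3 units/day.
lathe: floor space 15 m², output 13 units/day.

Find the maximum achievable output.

bender + router + grinder + lathe: floor space 9 + 14 + 4 + 15 = 42 ≤ 49, output 11 + 14 + 13 + 13 = 51.
bender + router + grinder + punch + lathe: floor space 9 + 14 + 4 + 3 + 15 = 45 ≤ 49, output 11 + 14 + 13 + 3 + 13 = 54.
Best is bender, router, grinder, punch, and lathe with total output 54.

54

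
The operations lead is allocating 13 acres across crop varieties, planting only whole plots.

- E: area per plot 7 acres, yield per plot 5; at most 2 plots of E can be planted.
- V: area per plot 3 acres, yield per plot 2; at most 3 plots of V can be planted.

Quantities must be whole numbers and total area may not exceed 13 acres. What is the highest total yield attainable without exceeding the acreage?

9

Take 1×E and 2×V: area 13 ≤ 13, yield 1·5 + 2·2 = 9.
No other integer combination yields more.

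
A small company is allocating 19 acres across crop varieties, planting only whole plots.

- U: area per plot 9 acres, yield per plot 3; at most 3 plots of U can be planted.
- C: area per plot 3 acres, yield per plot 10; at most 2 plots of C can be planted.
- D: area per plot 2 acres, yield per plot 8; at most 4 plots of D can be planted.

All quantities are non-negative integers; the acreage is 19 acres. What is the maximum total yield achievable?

Take 2×C and 4×D: area 14 ≤ 19, yield 2·10 + 4·8 = 52.
D has the best ratio (8/2) and is taken to its limit of 4; remaining capacity is filled optimally with the others.

52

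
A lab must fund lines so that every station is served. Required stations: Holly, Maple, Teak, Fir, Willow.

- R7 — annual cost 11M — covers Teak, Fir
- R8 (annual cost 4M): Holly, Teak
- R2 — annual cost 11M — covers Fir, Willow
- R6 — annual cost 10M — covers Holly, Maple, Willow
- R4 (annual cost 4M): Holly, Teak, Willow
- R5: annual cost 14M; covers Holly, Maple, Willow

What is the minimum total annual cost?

21

This is an integer covering problem.
The greedy cost-per-new-station heuristic would pick R4, R6, and R7 for 25, but a cheaper cover exists.
Choose R7 and R6: together they cover Holly, Maple, Teak, Fir, Willow — every station.
Total annual cost: 11 + 10 = 21.
No cover costs less than 21.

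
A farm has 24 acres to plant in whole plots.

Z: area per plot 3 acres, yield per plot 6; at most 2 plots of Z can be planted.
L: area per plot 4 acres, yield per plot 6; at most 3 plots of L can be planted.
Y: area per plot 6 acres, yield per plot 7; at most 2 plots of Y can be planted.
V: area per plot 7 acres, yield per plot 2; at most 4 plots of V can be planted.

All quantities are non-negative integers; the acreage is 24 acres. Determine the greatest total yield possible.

37

2×Z, 3×L, and 1×Y: area 24 ≤ 24, yield 2·6 + 3·6 + 1·7 = 37.
3×L and 2×Y: area 24 ≤ 24, yield 3·6 + 2·7 = 32.
Best is 37.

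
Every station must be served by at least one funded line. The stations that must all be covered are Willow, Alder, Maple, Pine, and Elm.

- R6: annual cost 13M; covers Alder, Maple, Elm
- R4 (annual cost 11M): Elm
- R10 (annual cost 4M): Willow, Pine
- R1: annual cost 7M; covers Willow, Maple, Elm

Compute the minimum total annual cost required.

17

The greedy cost-per-new-station heuristic would pick R10, R1, and R6 for 24, but a cheaper cover exists.
Choose R6 and R10: together they cover Willow, Alder, Maple, Pine, Elm — every station.
Total annual cost: 13 + 4 = 17.
No cover costs less than 17.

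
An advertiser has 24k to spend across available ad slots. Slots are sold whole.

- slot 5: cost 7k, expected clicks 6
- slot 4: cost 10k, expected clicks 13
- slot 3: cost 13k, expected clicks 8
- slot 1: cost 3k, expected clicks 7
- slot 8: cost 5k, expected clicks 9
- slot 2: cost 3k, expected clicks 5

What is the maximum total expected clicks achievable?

34

slot 4 + slot 1 + slot 8 + slot 2: cost 10 + 3 + 5 + 3 = 21 ≤ 24, expected clicks 13 + 7 + 9 + 5 = 34.
slot 5 + slot 4 + slot 1 + slot 2: cost 7 + 10 + 3 + 3 = 23 ≤ 24, expected clicks 6 + 13 + 7 + 5 = 31.
slot 4 + slot 1 + slot 8: cost 10 + 3 + 5 = 18 ≤ 24, expected clicks 13 + 7 + 9 = 29.
Best is slot 4, slot 1, slot 8, and slot 2 with total expected clicks 34.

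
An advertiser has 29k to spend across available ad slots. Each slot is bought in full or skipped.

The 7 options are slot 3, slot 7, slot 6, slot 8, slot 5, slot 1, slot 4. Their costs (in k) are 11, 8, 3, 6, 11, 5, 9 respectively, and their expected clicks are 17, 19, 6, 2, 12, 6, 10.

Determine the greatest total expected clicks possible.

48

Allowing fractional choices, the relaxed optimum would be about 50.2, but ad slots are indivisible.
slot 3 + slot 7 + slot 4: cost 11 + 8 + 9 = 28 ≤ 29, expected clicks 17 + 19 + 10 = 46.
slot 3 + slot 7 + slot 6 + slot 1: cost 11 + 8 + 3 + 5 = 27 ≤ 29, expected clicks 17 + 19 + 6 + 6 = 48.
Best is slot 3, slot 7, slot 6, and slot 1 with total expected clicks 48.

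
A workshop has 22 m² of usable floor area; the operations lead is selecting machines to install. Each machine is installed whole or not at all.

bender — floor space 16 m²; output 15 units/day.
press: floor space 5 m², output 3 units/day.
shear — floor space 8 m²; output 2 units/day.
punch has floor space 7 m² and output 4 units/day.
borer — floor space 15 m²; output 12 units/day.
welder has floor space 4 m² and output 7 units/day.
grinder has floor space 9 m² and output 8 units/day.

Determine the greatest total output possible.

22

This is a 0-1 knapsack instance.
Take bender and welder: floor space 16 + 4 = 20 ≤ 22, output 15 + 7 = 22.
No other feasible combination does better.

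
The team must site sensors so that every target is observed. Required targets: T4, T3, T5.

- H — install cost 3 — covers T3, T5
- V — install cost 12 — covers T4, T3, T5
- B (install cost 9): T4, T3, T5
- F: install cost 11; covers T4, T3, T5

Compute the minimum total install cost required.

This is a weighted set-cover instance.
The greedy cost-per-new-target heuristic would pick H and B for 12, but a cheaper cover exists.
B alone covers T4, T3, T5 — every target.
Total install cost: 9.
No cover costs less than 9.

9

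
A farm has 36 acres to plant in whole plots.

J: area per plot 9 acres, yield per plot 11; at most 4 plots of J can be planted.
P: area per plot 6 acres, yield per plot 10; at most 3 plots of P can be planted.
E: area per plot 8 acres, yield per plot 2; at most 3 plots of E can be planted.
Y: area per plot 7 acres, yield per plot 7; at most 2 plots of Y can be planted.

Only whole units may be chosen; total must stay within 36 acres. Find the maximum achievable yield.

52

This is a bounded integer knapsack.
P has the best ratio (10/6); taking only P gives at most 3×10 = 30 (stopped by the supply cap of 3).
Mixing does better — 2×J and 3×P: area 36 ≤ 36, yield 2·11 + 3·10 = 52.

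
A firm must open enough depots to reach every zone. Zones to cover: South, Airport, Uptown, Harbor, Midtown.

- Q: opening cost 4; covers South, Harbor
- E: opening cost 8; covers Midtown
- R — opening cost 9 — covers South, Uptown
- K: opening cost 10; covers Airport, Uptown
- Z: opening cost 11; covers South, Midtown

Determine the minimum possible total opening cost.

Choose Q, E, and K: together they cover South, Airport, Uptown, Harbor, Midtown — every zone.
Total opening cost: 4 + 8 + 10 = 22.
No cover costs less than 22.

22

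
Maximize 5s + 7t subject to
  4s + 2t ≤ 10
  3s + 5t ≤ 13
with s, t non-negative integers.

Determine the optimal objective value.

Relaxing integrality, the LP optimum is 19.57 at (s,t) = (1.71, 1.57), which is not an integer point.
(s,t)=(1,2): 4·1+2·2=8≤10, 3·1+5·2=13≤13, objective 19.
(s,t)=(2,1): 4·2+2·1=10≤10, 3·2+5·1=11≤13, objective 17.
(s,t)=(0,2): 4·0+2·2=4≤10, 3·0+5·2=10≤13, objective 14.
Maximum is 19 at (s,t)=(1,2).

19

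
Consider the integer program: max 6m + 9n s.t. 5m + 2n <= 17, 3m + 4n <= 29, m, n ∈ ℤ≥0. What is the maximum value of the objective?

63

(m,n)=(0,7) is feasible, giving 63.
(m,n)=(1,6) is feasible, giving 60.
Maximum is 63 at (m,n)=(0,7).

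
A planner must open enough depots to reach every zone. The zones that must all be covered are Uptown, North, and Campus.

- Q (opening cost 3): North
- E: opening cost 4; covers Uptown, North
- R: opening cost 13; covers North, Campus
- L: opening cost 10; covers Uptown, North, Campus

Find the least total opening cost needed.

10

This is a weighted set-cover instance.
The greedy cost-per-new-zone heuristic would pick E and L for 14, but a cheaper cover exists.
L alone covers Uptown, North, Campus — every zone.
Total opening cost: 10.
No cover costs less than 10.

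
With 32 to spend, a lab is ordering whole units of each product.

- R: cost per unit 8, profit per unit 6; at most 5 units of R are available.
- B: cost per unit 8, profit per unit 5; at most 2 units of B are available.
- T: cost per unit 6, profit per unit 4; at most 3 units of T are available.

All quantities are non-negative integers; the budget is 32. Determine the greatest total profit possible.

24

R has the best ratio (6/8); taking only R gives at most 4×6 = 24 (stopped by the cost limit).
Optimal: 4×R: cost 32 ≤ 32, profit 4·6 = 24.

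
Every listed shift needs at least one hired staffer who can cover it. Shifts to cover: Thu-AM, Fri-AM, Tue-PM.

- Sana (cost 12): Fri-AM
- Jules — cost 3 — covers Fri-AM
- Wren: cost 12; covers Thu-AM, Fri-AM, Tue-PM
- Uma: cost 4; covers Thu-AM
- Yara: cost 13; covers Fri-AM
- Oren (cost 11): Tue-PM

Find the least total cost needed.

12

The greedy cost-per-new-shift heuristic would pick Jules, Uma, and Oren for 18, but a cheaper cover exists.
Wren alone covers Thu-AM, Fri-AM, Tue-PM — every shift.
Total cost: 12.
No cover costs less than 12.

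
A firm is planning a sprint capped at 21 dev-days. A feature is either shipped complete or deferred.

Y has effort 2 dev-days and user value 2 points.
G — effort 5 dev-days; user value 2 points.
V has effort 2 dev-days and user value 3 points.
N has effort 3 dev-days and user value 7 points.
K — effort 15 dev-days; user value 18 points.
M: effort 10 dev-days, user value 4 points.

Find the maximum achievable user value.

Treat it as a binary knapsack problem.
Allowing fractional choices, the relaxed optimum would be about 29.0, but features are indivisible.
V + N + K: effort 2 + 3 + 15 = 20 ≤ 21, user value 3 + 7 + 18 = 28.
Y + N + K: effort 2 + 3 + 15 = 20 ≤ 21, user value 2 + 7 + 18 = 27.
Best is V, N, and K with total user value 28.

28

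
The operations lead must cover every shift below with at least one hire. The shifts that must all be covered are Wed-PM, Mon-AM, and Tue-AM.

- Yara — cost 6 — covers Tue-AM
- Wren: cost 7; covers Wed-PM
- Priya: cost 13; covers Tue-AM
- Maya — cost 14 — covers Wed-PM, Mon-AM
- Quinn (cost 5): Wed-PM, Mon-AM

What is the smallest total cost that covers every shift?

Choose Yara and Quinn: together they cover Wed-PM, Mon-AM, Tue-AM — every shift.
Total cost: 6 + 5 = 11.
No cover costs less than 11.

11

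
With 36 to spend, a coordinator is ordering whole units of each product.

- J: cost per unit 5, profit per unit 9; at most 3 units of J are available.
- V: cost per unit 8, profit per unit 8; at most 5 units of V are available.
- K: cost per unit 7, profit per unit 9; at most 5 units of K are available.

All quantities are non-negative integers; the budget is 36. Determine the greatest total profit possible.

54

Take 3×J and 3×K: cost 36 ≤ 36, profit 3·9 + 3·9 = 54.
J has the best ratio (9/5) and is taken to its limit of 3; remaining capacity is filled optimally with the others.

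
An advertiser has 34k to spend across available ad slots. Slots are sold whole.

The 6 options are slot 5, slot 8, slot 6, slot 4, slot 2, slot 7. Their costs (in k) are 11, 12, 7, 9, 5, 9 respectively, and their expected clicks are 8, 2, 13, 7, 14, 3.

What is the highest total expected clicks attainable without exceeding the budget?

Allowing fractional choices, the relaxed optimum would be about 42.7, but ad slots are indivisible.
slot 5 + slot 6 + slot 2 + slot 7: cost 11 + 7 + 5 + 9 = 32 ≤ 34, expected clicks 8 + 13 + 14 + 3 = 38.
slot 5 + slot 6 + slot 4 + slot 2: cost 11 + 7 + 9 + 5 = 32 ≤ 34, expected clicks 8 + 13 + 7 + 14 = 42.
Best is slot 5, slot 6, slot 4, and slot 2 with total expected clicks 42.

42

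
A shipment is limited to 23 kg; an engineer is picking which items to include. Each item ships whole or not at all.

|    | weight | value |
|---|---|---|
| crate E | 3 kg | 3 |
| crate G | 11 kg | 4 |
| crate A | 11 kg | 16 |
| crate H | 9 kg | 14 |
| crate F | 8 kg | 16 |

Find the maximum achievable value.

Treat it as a binary knapsack problem.
Take crate E, crate A, and crate F: weight 3 + 11 + 8 = 22 ≤ 23, value 3 + 16 + 16 = 35.
No other feasible combination does better.

35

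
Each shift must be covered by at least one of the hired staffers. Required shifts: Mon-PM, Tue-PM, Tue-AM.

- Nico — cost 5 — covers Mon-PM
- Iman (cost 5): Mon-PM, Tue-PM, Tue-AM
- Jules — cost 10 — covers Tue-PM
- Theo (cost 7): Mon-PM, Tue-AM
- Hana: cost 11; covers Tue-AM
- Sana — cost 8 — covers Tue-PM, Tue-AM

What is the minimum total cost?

5

Iman alone covers Mon-PM, Tue-PM, Tue-AM — every shift.
Total cost: 5.
No cover costs less than 5.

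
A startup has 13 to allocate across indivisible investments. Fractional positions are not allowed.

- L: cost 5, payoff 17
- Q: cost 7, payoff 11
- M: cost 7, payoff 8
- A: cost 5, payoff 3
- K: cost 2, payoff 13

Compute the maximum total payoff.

33

Take L, A, and K: cost 5 + 5 + 2 = 12 ≤ 13, payoff 17 + 3 + 13 = 33.
No other feasible combination does better.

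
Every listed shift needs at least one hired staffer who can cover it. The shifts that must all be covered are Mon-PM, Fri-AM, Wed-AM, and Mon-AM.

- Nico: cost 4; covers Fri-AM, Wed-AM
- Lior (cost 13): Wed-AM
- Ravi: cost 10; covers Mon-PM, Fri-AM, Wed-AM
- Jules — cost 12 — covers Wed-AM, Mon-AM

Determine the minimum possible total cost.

22

This is a weighted set-cover instance.
The greedy cost-per-new-shift heuristic would pick Nico, Ravi, and Jules for 26, but a cheaper cover exists.
Choose Ravi and Jules: together they cover Mon-PM, Fri-AM, Wed-AM, Mon-AM — every shift.
Total cost: 10 + 12 = 22.
No cover costs less than 22.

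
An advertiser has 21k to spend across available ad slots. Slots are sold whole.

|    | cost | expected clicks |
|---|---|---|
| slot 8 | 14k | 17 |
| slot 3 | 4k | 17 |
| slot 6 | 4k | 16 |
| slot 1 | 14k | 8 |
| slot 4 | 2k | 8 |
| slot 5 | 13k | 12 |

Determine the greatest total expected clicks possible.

45

Treat it as a binary knapsack problem.
slot 3 + slot 6 + slot 4: cost 4 + 4 + 2 = 10 ≤ 21, expected clicks 17 + 16 + 8 = 41.
slot 3 + slot 6 + slot 5: cost 4 + 4 + 13 = 21 ≤ 21, expected clicks 17 + 16 + 12 = 45.
slot 8 + slot 3 + slot 4: cost 14 + 4 + 2 = 20 ≤ 21, expected clicks 17 + 17 + 8 = 42.
Best is slot 3, slot 6, and slot 5 with total expected clicks 45.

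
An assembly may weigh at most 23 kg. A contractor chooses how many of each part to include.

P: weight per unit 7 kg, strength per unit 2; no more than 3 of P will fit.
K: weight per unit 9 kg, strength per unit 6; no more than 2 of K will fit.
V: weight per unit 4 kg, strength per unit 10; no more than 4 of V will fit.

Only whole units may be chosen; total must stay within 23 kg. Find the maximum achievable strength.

42

V has the best ratio (10/4); taking only V gives at most 4×10 = 40 (stopped by the supply cap of 4).
Mixing does better — 1×P and 4×V: weight 23 ≤ 23, strength 1·2 + 4·10 = 42.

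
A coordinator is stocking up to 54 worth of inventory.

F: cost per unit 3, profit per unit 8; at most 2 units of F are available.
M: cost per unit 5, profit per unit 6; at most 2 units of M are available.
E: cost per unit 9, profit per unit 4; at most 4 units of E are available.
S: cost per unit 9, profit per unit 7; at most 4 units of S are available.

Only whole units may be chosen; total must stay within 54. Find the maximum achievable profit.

F has the best ratio (8/3); taking only F gives at most 2×8 = 16 (stopped by the supply cap of 2).
Mixing does better — 2×F, 2×M, and 4×S: cost 52 ≤ 54, profit 2·8 + 2·6 + 4·7 = 56.

56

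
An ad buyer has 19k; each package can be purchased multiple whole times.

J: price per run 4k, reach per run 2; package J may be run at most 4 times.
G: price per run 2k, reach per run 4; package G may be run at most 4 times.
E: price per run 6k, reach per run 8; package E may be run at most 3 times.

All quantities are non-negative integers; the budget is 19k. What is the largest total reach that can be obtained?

G has the best ratio (4/2); taking only G gives at most 4×4 = 16 (stopped by the supply cap of 4).
Mixing does better — 3×G and 2×E: price 18 ≤ 19, reach 3·4 + 2·8 = 28.

28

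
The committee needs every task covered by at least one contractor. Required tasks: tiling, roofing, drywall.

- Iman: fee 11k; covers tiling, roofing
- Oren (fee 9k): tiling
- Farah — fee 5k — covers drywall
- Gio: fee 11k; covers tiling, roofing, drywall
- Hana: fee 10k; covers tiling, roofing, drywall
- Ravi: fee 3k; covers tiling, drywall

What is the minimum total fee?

Hana alone covers tiling, roofing, drywall — every task.
Total fee: 10.

10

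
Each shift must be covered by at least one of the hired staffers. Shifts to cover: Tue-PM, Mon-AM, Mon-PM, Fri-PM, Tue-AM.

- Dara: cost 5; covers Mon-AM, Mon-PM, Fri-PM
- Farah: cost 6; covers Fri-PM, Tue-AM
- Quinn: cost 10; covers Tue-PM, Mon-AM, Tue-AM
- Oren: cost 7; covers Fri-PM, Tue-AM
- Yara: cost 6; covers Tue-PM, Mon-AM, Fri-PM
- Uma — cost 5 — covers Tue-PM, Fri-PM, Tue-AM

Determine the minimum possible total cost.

10

Choose Dara and Uma: together they cover Tue-PM, Mon-AM, Mon-PM, Fri-PM, Tue-AM — every shift.
Total cost: 5 + 5 = 10.
No cover costs less than 10.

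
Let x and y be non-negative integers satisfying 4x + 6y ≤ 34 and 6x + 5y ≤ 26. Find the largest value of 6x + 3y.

24

The continuous relaxation peaks at (4.33, 0) with value 26.00; rounding to a feasible lattice point costs some objective.
(x,y)=(4,0) is feasible, giving 24.
(x,y)=(3,1) is feasible, giving 21.
(x,y)=(3,0) is feasible, giving 18.
Maximum is 24 at (x,y)=(4,0).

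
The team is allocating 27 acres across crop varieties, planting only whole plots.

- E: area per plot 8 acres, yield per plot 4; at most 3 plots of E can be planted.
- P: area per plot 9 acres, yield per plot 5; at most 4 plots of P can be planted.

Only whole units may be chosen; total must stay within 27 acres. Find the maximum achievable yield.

P has the best ratio (5/9); taking only P gives at most 3×5 = 15 (stopped by the area limit).
Optimal: 3×P: area 27 ≤ 27, yield 3·5 = 15.

15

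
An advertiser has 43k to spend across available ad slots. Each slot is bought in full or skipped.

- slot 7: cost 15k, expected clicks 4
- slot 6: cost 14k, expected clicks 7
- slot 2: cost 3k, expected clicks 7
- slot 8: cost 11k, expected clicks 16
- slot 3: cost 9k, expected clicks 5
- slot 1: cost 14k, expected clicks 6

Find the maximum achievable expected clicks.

Take slot 6, slot 2, slot 8, and slot 1: cost 14 + 3 + 11 + 14 = 42 ≤ 43, expected clicks 7 + 7 + 16 + 6 = 36.
No other feasible combination does better.

36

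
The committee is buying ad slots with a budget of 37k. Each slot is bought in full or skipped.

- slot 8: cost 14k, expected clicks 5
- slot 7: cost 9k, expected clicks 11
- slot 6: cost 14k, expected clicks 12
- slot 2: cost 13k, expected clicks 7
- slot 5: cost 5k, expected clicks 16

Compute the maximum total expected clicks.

Allowing fractional choices, the relaxed optimum would be about 43.8, but ad slots are indivisible.
slot 6 + slot 2 + slot 5: cost 14 + 13 + 5 = 32 ≤ 37, expected clicks 12 + 7 + 16 = 35.
slot 7 + slot 6 + slot 5: cost 9 + 14 + 5 = 28 ≤ 37, expected clicks 11 + 12 + 16 = 39.
Best is slot 7, slot 6, and slot 5 with total expected clicks 39.

39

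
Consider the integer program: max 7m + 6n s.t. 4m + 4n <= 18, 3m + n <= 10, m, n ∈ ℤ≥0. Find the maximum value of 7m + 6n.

27

The continuous relaxation peaks at (2.75, 1.75) with value 29.75; rounding to a feasible lattice point costs some objective.
(m,n)=(3,1): 4·3+4·1=16≤18, 3·3+1·1=10≤10, objective 27.
(m,n)=(2,2): 4·2+4·2=16≤18, 3·2+1·2=8≤10, objective 26.
(m,n)=(3,0): 4·3+4·0=12≤18, 3·3+1·0=9≤10, objective 21.
Maximum is 27 at (m,n)=(3,1).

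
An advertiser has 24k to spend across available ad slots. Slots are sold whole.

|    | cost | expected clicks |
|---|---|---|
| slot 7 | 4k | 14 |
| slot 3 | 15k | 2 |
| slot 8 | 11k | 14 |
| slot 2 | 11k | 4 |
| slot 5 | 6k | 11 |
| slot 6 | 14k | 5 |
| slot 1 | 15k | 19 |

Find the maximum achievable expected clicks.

39

Allowing fractional choices, the relaxed optimum would be about 42.8, but ad slots are indivisible.
slot 5 + slot 1: cost 6 + 15 = 21 ≤ 24, expected clicks 11 + 19 = 30.
slot 7 + slot 8 + slot 5: cost 4 + 11 + 6 = 21 ≤ 24, expected clicks 14 + 14 + 11 = 39.
slot 7 + slot 1: cost 4 + 15 = 19 ≤ 24, expected clicks 14 + 19 = 33.
Best is slot 7, slot 8, and slot 5 with total expected clicks 39.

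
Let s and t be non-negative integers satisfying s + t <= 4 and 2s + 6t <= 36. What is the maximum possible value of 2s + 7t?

28

(s,t)=(0,4): 1·0+1·4=4≤4, 2·0+6·4=24≤36, objective 28.
(s,t)=(1,3): 1·1+1·3=4≤4, 2·1+6·3=20≤36, objective 23.
(s,t)=(0,3): 1·0+1·3=3≤4, 2·0+6·3=18≤36, objective 21.
Maximum is 28 at (s,t)=(0,4).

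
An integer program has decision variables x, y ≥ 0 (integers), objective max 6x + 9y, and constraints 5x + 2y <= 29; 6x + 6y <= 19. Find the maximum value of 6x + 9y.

27

(x,y)=(0,3) is feasible, giving 27.
(x,y)=(1,2) is feasible, giving 24.
(x,y)=(0,2) is feasible, giving 18.
Maximum is 27 at (x,y)=(0,3).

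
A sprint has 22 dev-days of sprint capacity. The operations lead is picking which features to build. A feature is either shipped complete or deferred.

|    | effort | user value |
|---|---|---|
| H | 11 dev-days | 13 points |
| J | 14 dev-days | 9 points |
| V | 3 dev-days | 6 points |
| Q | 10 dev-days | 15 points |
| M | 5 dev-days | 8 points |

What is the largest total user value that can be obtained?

29

H + Q: effort 11 + 10 = 21 ≤ 22, user value 13 + 15 = 28.
V + Q + M: effort 3 + 10 + 5 = 18 ≤ 22, user value 6 + 15 + 8 = 29.
Best is V, Q, and M with total user value 29.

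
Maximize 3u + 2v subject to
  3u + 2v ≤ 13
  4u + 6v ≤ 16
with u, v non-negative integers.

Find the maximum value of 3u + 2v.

12

(u,v)=(4,0) is feasible, giving 12.
(u,v)=(3,0) is feasible, giving 9.
No feasible integer point exceeds 12.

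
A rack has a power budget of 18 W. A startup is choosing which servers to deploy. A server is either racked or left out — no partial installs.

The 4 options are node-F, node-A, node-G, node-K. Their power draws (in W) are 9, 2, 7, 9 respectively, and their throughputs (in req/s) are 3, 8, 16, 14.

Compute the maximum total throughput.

38

node-A + node-G + node-K: power draw 2 + 7 + 9 = 18 ≤ 18, throughput 8 + 16 + 14 = 38.
node-F + node-A + node-G: power draw 9 + 2 + 7 = 18 ≤ 18, throughput 3 + 8 + 16 = 27.
node-G + node-K: power draw 7 + 9 = 16 ≤ 18, throughput 16 + 14 = 30.
Best is node-A, node-G, and node-K with total throughput 38.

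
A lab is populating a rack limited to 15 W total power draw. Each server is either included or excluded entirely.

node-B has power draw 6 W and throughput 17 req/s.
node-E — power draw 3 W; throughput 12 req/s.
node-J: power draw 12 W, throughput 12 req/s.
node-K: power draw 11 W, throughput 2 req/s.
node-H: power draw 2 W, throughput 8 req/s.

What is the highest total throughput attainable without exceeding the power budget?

Allowing fractional choices, the relaxed optimum would be about 41.0, but servers are indivisible.
node-B + node-E + node-H: power draw 6 + 3 + 2 = 11 ≤ 15, throughput 17 + 12 + 8 = 37.
node-B + node-H: power draw 6 + 2 = 8 ≤ 15, throughput 17 + 8 = 25.
node-B + node-E: power draw 6 + 3 = 9 ≤ 15, throughput 17 + 12 = 29.
Best is node-B, node-E, and node-H with total throughput 37.

37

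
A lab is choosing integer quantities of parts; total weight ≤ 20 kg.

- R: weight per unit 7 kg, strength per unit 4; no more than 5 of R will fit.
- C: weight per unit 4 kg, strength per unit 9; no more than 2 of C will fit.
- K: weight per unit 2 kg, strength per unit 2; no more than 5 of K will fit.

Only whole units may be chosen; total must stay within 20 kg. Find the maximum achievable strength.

28

This is a bounded integer knapsack.
2×C and 4×K: weight 16 ≤ 20, strength 2·9 + 4·2 = 26.
2×C and 5×K: weight 18 ≤ 20, strength 2·9 + 5·2 = 28.
Best is 28.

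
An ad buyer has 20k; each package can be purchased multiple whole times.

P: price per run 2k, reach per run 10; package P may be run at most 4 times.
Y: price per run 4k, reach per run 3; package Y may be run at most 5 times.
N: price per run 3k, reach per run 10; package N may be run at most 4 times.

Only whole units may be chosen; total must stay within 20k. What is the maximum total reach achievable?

P has the best ratio (10/2); taking only P gives at most 4×10 = 40 (stopped by the supply cap of 4).
Mixing does better — 4×P and 4×N: price 20 ≤ 20, reach 4·10 + 4·10 = 80.

80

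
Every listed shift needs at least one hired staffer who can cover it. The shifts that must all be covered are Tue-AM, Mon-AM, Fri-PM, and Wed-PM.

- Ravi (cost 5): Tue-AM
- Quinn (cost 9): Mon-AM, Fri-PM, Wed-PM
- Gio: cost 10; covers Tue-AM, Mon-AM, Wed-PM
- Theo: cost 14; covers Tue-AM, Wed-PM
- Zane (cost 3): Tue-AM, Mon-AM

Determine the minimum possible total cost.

Choose Quinn and Zane: together they cover Tue-AM, Mon-AM, Fri-PM, Wed-PM — every shift.
Total cost: 9 + 3 = 12.
No cover costs less than 12.

12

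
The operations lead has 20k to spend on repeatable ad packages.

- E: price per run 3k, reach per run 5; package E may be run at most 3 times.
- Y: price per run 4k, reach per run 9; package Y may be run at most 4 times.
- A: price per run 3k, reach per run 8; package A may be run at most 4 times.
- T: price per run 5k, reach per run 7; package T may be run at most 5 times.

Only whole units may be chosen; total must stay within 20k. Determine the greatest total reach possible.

A has the best ratio (8/3); taking only A gives at most 4×8 = 32 (stopped by the supply cap of 4).
Mixing does better — 2×Y and 4×A: price 20 ≤ 20, reach 2·9 + 4·8 = 50.

50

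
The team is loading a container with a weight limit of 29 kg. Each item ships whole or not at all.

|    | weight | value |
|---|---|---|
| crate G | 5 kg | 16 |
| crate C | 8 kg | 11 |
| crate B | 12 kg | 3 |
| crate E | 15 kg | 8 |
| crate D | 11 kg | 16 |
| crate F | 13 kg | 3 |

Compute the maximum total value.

Allowing fractional choices, the relaxed optimum would be about 45.7, but items are indivisible.
crate G + crate B + crate D: weight 5 + 12 + 11 = 28 ≤ 29, value 16 + 3 + 16 = 35.
crate G + crate C + crate D: weight 5 + 8 + 11 = 24 ≤ 29, value 16 + 11 + 16 = 43.
crate G + crate C + crate E: weight 5 + 8 + 15 = 28 ≤ 29, value 16 + 11 + 8 = 35.
Best is crate G, crate C, and crate D with total value 43.

43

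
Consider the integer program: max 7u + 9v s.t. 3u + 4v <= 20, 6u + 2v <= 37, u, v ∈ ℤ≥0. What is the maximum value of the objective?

46

(u,v)=(4,2) is feasible, giving 46.
(u,v)=(5,1) is feasible, giving 44.
The best lattice point is (4,2), giving 46.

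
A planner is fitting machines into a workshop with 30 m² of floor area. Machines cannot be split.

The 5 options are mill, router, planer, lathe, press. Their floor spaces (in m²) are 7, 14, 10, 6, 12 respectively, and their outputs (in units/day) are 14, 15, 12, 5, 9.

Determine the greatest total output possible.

Allowing fractional choices, the relaxed optimum would be about 39.9, but machines are indivisible.
mill + router + lathe: floor space 7 + 14 + 6 = 27 ≤ 30, output 14 + 15 + 5 = 34.
router + planer + lathe: floor space 14 + 10 + 6 = 30 ≤ 30, output 15 + 12 + 5 = 32.
mill + planer + press: floor space 7 + 10 + 12 = 29 ≤ 30, output 14 + 12 + 9 = 35.
Best is mill, planer, and press with total output 35.

35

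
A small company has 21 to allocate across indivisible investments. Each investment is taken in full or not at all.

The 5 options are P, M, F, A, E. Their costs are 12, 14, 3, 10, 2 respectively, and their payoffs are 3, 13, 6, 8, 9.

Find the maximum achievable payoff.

Allowing fractional choices, the relaxed optimum would be about 29.6, but investments are indivisible.
M + F + E: cost 14 + 3 + 2 = 19 ≤ 21, payoff 13 + 6 + 9 = 28.
F + A + E: cost 3 + 10 + 2 = 15 ≤ 21, payoff 6 + 8 + 9 = 23.
Best is M, F, and E with total payoff 28.

28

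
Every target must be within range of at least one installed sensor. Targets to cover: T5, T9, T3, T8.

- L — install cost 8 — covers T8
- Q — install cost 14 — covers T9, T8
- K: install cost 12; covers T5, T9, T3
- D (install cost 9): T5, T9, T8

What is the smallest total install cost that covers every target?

This is a weighted set-cover instance.
Choose L and K: together they cover T5, T9, T3, T8 — every target.
Total install cost: 8 + 12 = 20.

20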